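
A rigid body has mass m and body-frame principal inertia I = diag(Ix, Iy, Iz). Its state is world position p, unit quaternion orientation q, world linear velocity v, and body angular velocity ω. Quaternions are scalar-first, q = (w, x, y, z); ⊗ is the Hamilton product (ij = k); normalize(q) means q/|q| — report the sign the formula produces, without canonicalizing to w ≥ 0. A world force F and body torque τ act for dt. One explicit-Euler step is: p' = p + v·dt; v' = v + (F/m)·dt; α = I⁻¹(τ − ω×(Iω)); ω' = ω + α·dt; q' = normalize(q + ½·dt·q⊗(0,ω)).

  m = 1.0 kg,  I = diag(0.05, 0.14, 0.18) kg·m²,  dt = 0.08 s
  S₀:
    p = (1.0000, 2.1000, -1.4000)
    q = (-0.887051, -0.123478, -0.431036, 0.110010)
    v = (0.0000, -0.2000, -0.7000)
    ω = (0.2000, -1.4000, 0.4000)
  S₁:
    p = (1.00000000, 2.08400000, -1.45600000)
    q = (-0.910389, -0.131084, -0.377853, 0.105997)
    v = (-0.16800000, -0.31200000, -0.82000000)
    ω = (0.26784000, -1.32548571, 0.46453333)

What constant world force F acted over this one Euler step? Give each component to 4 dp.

velocity change Δv = (-0.16800000, -0.11200000, -0.12000000)
F = m·Δv/dt = (-2.1000, -1.4000, -1.5000)

F = (-2.1000, -1.4000, -1.5000)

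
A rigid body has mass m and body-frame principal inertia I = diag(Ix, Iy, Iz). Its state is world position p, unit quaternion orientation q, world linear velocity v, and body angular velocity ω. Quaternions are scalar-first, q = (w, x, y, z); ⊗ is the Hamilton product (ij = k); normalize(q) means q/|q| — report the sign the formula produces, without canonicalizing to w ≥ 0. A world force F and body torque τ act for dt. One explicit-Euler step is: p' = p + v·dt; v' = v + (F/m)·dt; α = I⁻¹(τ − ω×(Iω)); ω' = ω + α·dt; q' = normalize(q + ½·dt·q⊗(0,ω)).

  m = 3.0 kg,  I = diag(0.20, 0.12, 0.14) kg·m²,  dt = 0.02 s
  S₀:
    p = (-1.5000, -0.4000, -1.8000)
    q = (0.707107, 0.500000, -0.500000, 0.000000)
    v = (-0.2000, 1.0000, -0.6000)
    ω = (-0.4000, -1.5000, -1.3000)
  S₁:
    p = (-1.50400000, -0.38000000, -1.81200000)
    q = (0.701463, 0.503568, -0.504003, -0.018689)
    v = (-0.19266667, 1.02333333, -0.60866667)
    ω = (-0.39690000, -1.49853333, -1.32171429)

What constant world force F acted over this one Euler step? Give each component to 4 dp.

F = (1.1000, 3.5000, -1.3000)

velocity change Δv = (0.00733333, 0.02333333, -0.00866667)
F = m·Δv/dt = (1.1000, 3.5000, -1.3000)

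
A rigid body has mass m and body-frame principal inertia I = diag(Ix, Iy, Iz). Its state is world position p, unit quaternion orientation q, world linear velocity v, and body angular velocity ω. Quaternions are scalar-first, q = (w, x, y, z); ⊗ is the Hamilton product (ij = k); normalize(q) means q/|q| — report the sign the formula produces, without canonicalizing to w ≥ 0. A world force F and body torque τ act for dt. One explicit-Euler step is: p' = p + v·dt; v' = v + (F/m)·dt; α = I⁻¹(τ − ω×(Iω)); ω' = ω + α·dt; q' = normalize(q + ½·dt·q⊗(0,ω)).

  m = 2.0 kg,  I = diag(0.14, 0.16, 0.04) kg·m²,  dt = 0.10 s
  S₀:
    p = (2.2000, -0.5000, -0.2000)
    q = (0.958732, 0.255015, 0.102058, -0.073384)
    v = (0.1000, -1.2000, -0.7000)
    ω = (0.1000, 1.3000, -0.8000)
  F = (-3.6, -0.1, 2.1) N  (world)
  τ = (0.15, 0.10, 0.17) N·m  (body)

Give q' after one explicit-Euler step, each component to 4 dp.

2q̇ = q⊗(0,ω) = (-0.2168841, 0.1096260, 1.4430252, -0.4456719)
updated quaternion q' = (0.9451, 0.2597, 0.1737, -0.0954)

q' = (0.9451, 0.2597, 0.1737, -0.0954)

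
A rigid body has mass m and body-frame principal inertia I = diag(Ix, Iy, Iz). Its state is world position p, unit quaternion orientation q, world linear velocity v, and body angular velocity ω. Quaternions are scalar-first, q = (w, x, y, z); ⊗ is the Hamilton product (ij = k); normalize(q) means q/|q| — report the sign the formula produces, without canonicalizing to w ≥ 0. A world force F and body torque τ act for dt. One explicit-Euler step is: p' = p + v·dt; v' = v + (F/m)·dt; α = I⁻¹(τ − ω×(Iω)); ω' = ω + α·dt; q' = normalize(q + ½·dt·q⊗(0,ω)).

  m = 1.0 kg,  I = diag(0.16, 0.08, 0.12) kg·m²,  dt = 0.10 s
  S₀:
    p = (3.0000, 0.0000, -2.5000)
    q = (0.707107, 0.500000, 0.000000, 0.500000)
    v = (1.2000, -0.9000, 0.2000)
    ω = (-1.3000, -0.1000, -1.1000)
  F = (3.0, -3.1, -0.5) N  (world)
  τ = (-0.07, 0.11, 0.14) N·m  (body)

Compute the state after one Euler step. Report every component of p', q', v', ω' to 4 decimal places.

p' = (3.1200, -0.0900, -2.4800)
q' = (0.7643, 0.4549, -0.0085, 0.4569)
v' = (1.5000, -1.2100, 0.1500)
ω' = (-1.3465, -0.0340, -0.9747)

a = F/m = (3.0000, -3.1000, -0.5000)
p' = p + v·dt = (3.1200, -0.0900, -2.4800)
v' = v + a·dt = (1.5000, -1.2100, 0.1500)
angular accel α = (-0.4650, 0.6600, 1.2533)
ω + α·dt = (-1.3465, -0.0340, -0.9747)
2q̇ = q⊗(0,ω) = (1.2000000, -0.8692391, -0.1707107, -0.8278177)
q + ½dt·q⊗(0,ω), renormalized = (0.7643, 0.4549, -0.0085, 0.4569)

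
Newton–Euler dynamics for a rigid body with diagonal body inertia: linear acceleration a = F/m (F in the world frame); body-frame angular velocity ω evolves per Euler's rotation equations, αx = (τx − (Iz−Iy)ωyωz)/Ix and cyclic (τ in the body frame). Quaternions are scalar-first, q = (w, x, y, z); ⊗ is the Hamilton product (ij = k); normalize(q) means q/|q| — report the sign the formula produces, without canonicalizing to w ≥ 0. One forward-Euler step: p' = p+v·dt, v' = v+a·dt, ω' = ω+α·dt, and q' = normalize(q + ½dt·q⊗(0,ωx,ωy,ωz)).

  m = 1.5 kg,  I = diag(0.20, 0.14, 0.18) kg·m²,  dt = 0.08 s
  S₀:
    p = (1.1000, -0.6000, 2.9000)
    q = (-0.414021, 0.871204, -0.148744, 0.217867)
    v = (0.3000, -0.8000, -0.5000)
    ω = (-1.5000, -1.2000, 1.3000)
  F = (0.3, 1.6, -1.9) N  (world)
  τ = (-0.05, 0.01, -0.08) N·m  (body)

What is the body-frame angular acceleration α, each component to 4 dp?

gyro term ω×Iω = (-0.0624, -0.0390, -0.1080)
angular accel α = (0.0620, 0.3500, 0.1556)

α = (0.0620, 0.3500, 0.1556)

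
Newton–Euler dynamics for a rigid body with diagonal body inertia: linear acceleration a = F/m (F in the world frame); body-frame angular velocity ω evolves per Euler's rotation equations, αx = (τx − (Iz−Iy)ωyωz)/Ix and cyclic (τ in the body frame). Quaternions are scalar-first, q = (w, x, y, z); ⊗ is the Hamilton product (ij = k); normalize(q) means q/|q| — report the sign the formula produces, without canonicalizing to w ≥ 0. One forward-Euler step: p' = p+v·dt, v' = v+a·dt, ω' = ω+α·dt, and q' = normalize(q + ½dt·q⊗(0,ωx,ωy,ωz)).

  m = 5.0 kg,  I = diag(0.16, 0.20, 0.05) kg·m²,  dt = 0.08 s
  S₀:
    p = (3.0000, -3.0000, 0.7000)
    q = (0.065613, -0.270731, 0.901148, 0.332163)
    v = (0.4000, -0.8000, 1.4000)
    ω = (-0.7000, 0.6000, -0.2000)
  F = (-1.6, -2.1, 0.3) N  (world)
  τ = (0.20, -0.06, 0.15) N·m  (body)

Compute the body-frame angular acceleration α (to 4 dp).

gyro term ω×Iω = (0.0180, 0.0154, -0.0168)
(τ − ω×Iω)/I = (1.1375, -0.3770, 3.3360)

α = (1.1375, -0.3770, 3.3360)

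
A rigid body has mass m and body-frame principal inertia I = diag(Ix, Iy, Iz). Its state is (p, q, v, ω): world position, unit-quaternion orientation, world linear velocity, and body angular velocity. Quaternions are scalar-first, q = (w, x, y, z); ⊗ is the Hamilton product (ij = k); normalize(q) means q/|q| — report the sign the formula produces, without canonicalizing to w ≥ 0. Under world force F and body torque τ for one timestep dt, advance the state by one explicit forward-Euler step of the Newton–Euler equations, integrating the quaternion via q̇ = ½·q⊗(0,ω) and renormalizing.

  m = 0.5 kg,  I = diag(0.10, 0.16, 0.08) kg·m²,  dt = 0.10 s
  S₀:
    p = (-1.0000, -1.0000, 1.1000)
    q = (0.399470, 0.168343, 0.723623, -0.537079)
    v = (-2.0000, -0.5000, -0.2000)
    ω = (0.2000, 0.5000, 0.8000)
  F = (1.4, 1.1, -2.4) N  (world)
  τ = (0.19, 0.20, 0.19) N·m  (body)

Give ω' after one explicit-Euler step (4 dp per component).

ω' = (0.4220, 0.6230, 1.0300)

(τ − ω×Iω)/I = (2.2200, 1.2300, 2.3000)
ω' = ω + α·dt = (0.4220, 0.6230, 1.0300)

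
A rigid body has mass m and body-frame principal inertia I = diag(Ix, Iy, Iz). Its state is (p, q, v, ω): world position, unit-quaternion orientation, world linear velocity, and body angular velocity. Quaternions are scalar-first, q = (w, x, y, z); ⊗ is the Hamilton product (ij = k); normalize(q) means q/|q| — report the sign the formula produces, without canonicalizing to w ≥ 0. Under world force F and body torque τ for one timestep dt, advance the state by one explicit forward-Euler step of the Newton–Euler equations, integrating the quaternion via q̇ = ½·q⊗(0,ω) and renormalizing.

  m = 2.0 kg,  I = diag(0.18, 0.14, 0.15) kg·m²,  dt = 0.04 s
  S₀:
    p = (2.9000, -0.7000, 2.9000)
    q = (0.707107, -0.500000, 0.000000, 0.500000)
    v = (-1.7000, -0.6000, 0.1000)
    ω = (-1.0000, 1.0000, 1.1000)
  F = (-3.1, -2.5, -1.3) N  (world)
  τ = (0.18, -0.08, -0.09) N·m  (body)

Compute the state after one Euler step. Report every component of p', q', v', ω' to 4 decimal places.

p' = (2.8320, -0.7240, 2.9040)
q' = (0.6857, -0.5238, 0.0151, 0.5052)
v' = (-1.7620, -0.6500, 0.0740)
ω' = (-0.9624, 0.9866, 1.0653)

precession coupling ω×(Iω) = (0.0110, -0.0330, 0.0400)
(τ − ω×Iω)/I = (0.9389, -0.3357, -0.8667)
ω' = ω + α·dt = (-0.9624, 0.9866, 1.0653)
q⊗(0,ω) = (-1.0500000, -1.2071070, 0.7571070, 0.2778177)
q' = normalize(q + ½dt·q⊗(0,ω)) = (0.6857, -0.5238, 0.0151, 0.5052)
p' = p + v·dt = (2.8320, -0.7240, 2.9040)
new velocity v' = (-1.7620, -0.6500, 0.0740)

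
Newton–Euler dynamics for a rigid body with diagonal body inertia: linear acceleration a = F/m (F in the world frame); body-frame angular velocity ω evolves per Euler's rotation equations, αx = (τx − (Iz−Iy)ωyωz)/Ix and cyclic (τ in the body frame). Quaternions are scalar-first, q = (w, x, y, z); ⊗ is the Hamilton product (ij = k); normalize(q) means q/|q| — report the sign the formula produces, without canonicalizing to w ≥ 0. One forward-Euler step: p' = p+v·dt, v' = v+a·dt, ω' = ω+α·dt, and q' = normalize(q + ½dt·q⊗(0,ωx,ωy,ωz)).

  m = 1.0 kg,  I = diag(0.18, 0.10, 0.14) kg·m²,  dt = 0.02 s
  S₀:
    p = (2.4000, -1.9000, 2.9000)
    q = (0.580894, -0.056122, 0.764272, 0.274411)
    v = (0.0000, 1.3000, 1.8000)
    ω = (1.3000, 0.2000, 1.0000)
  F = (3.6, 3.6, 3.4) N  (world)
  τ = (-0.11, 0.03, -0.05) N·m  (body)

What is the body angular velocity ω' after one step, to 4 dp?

ω' = (1.2869, 0.1956, 0.9958)

ω×(Iω) gyroscopic = (0.0080, 0.0520, -0.0208)
angular accel α = (-0.6556, -0.2200, -0.2086)
new body rate ω' = (1.2869, 0.1956, 0.9958)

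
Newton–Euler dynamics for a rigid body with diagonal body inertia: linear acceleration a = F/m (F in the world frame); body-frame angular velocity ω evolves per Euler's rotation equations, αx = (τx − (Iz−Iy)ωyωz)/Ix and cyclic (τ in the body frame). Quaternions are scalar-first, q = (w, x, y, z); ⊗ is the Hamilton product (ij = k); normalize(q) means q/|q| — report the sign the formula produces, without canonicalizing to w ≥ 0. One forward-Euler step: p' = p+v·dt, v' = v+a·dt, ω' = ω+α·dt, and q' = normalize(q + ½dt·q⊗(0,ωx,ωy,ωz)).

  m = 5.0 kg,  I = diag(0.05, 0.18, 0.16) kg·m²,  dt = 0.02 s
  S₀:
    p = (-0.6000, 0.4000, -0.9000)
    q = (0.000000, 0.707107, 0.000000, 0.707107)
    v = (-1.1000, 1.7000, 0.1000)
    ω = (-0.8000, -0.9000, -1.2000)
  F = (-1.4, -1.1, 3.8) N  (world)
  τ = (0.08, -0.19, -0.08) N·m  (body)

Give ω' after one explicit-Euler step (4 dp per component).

gyro term ω×Iω = (-0.0216, -0.1056, 0.0936)
(τ − ω×Iω)/I = (2.0320, -0.4689, -1.0850)
ω' = ω + α·dt = (-0.7594, -0.9094, -1.2217)

ω' = (-0.7594, -0.9094, -1.2217)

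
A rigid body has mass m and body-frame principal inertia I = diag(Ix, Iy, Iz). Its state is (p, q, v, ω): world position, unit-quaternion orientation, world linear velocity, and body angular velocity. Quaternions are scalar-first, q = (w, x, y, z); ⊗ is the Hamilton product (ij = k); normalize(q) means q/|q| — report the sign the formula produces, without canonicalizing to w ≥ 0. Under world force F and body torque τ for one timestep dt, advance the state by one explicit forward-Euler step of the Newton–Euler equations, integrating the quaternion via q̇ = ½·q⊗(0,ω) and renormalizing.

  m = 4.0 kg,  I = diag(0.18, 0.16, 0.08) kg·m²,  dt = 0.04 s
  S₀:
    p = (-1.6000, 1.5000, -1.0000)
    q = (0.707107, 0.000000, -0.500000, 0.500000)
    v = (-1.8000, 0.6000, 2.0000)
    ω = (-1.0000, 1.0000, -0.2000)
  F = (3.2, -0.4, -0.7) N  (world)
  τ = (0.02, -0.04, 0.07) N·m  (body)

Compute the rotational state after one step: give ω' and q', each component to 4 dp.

ω' = (-0.9991, 0.9850, -0.1750)
q' = (0.7188, -0.0221, -0.4957, 0.4870)

gyro term ω×Iω = (0.0160, 0.0200, 0.0200)
(τ − ω×Iω)/I = (0.0222, -0.3750, 0.6250)
ω' = ω + α·dt = (-0.9991, 0.9850, -0.1750)
2q̇ = q⊗(0,ω) = (0.6000000, -1.1071070, 0.2071070, -0.6414214)
q' = normalize(q + ½dt·q⊗(0,ω)) = (0.7188, -0.0221, -0.4957, 0.4870)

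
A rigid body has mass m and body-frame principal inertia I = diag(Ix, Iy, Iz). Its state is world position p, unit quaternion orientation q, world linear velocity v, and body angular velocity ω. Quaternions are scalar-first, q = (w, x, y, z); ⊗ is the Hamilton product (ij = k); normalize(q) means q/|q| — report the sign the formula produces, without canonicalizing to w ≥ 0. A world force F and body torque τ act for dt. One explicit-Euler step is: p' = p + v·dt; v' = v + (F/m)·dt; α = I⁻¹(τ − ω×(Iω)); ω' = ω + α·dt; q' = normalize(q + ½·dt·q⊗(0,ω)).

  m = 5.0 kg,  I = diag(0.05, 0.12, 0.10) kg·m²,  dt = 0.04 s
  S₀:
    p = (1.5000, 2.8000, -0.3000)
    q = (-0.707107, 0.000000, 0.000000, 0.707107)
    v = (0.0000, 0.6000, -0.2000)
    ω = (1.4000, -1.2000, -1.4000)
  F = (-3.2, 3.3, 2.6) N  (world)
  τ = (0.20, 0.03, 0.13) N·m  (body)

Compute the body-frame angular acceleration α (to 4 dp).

α = (4.6720, -0.5667, 2.4760)

ω×(Iω) gyroscopic = (-0.0336, 0.0980, -0.1176)
angular accel α = (4.6720, -0.5667, 2.4760)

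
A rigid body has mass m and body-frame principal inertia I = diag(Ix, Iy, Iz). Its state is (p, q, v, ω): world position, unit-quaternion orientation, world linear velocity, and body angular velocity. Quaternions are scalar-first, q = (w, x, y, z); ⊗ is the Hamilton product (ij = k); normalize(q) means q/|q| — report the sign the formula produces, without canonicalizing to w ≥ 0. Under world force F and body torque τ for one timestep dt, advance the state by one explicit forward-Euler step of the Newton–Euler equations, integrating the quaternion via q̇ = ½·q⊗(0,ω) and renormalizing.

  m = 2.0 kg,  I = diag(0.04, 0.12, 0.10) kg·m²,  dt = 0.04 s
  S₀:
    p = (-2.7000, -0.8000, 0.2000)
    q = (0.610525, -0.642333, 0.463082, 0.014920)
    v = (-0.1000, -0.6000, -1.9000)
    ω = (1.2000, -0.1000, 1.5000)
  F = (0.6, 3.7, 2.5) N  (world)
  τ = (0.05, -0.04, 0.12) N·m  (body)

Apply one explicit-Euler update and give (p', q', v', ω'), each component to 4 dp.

linear accel F/m = (0.3000, 1.8500, 1.2500)
new position p' = (-2.7040, -0.8240, 0.1240)
new velocity v' = (-0.0880, -0.5260, -1.8500)
precession coupling ω×(Iω) = (0.0030, -0.1080, -0.0096)
(τ − ω×Iω)/I = (1.1750, 0.5667, 1.2960)
ω + α·dt = (1.2470, -0.0773, 1.5518)
Hamilton product q⊗(0,ω) = (0.7947278, 1.4287450, 0.9203510, 0.4243224)
q' = normalize(q + ½dt·q⊗(0,ω)) = (0.6260, -0.6133, 0.4811, 0.0234)

p' = (-2.7040, -0.8240, 0.1240)
q' = (0.6260, -0.6133, 0.4811, 0.0234)
v' = (-0.0880, -0.5260, -1.8500)
ω' = (1.2470, -0.0773, 1.5518)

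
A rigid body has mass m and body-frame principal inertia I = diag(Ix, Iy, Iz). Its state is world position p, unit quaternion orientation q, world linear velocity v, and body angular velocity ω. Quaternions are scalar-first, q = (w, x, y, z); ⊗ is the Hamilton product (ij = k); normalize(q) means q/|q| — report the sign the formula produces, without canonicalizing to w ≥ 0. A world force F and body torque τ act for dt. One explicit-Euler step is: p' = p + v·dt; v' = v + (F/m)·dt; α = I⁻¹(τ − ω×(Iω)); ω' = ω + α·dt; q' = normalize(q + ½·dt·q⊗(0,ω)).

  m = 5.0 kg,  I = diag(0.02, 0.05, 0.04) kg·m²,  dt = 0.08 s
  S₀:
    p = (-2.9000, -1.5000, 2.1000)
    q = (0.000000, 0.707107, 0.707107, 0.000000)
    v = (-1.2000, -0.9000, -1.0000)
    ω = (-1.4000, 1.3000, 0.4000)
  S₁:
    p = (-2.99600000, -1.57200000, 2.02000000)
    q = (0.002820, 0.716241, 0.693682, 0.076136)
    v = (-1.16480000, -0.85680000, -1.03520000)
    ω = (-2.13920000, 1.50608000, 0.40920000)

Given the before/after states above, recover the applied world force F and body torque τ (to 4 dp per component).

F = (2.2000, 2.7000, -2.2000)
τ = (-0.1900, 0.1400, -0.0500)

Δv = v₁−v₀ = (0.03520000, 0.04320000, -0.03520000)
m·(v₁−v₀)/dt = (2.2000, 2.7000, -2.2000)
ω₁ − ω₀ = (-0.73920000, 0.20608000, 0.00920000)
gyro term ω₀×Iω₀ = (-0.0052, 0.0112, -0.0546)
applied torque τ = (-0.1900, 0.1400, -0.0500)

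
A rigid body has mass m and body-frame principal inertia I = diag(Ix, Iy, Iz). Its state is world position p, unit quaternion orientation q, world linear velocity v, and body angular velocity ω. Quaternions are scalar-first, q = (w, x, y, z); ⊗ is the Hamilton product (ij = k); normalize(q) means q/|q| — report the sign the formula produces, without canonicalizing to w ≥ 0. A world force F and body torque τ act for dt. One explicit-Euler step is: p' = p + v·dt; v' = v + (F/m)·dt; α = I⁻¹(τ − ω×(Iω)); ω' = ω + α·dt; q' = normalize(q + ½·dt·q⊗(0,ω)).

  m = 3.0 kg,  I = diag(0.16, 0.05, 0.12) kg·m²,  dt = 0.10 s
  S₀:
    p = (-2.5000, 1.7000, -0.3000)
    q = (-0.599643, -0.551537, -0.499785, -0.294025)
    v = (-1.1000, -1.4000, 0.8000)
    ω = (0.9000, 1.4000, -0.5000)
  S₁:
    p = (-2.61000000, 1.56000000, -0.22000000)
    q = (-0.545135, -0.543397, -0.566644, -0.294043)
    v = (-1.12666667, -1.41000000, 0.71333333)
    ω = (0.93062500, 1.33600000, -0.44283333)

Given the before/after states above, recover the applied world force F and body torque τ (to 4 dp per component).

Δω = ω₁−ω₀ = (0.03062500, -0.06400000, 0.05716667)
applied torque τ = (0.0000, -0.0500, -0.0700)
velocity change Δv = (-0.02666667, -0.01000000, -0.08666667)
F = m·Δv/dt = (-0.8000, -0.3000, -2.6000)

F = (-0.8000, -0.3000, -2.6000)
τ = (0.0000, -0.0500, -0.0700)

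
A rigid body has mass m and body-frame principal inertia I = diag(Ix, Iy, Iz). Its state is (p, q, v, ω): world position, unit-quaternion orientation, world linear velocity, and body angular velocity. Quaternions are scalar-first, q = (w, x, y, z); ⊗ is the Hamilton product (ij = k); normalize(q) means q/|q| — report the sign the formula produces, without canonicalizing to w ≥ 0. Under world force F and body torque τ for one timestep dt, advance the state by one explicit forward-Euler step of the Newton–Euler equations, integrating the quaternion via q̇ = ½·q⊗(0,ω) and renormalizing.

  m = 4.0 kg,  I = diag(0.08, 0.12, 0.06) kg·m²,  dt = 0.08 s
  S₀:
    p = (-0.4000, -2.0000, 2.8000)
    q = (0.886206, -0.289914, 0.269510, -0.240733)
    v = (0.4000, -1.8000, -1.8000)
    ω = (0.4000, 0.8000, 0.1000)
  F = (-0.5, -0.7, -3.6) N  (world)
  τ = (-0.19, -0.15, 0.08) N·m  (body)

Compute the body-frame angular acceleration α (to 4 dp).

α = (-2.3150, -1.2567, 1.1200)

gyro term ω×Iω = (-0.0048, 0.0008, 0.0128)
angular accel α = (-2.3150, -1.2567, 1.1200)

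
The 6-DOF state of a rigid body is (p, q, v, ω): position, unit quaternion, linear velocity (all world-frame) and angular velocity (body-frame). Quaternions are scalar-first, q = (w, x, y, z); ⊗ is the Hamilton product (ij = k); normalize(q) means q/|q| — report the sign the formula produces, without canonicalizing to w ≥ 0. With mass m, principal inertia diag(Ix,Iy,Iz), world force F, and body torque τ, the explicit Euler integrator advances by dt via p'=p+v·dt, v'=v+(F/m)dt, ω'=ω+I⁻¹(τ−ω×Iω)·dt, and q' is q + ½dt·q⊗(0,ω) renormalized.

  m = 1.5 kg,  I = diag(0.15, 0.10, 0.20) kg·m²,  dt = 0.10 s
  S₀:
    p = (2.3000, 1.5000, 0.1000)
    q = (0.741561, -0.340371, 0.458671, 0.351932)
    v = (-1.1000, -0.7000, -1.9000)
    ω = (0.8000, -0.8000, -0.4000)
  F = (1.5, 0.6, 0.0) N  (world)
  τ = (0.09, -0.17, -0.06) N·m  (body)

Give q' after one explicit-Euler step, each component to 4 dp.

q' = (0.7792, -0.3053, 0.4355, 0.3318)

q⊗(0,ω) = (0.7800064, 0.6913260, -0.4478516, -0.3912644)
q' = normalize(q + ½dt·q⊗(0,ω)) = (0.7792, -0.3053, 0.4355, 0.3318)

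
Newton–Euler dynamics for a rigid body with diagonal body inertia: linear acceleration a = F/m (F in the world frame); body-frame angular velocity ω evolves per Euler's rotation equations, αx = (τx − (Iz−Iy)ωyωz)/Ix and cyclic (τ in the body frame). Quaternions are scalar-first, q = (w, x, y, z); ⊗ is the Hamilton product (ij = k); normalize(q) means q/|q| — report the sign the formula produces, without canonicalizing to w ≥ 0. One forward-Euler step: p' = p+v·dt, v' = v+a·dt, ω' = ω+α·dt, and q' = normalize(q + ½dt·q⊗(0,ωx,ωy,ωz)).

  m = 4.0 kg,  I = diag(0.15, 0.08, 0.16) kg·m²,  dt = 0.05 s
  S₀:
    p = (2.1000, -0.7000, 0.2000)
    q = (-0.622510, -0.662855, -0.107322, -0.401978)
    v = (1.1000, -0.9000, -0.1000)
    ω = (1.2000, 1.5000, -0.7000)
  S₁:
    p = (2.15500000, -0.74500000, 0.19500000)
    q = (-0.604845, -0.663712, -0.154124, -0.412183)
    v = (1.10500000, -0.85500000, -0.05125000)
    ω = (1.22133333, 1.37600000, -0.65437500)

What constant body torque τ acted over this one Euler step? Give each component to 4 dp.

τ = (-0.0200, -0.1900, 0.0200)

rate change Δω = (0.02133333, -0.12400000, 0.04562500)
τ = I·(Δω/dt) + ω₀×(Iω₀) = (-0.0200, -0.1900, 0.0200)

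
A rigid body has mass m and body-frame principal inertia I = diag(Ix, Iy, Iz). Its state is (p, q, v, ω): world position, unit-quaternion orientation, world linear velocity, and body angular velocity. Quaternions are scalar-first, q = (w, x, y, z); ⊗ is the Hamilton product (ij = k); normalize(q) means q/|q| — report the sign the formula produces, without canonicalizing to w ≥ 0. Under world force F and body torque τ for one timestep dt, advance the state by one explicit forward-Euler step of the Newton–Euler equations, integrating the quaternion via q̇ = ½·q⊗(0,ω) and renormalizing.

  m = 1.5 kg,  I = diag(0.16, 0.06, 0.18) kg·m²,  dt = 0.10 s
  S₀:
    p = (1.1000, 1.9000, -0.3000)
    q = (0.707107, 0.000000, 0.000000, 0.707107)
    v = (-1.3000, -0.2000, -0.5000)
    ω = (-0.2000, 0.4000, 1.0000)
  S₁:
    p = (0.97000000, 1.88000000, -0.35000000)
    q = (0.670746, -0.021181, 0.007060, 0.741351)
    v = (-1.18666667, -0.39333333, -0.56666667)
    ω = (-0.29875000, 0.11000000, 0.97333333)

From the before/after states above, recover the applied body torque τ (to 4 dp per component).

rate change Δω = (-0.09875000, -0.29000000, -0.02666667)
ω₀×(Iω₀) = (0.0480, 0.0040, 0.0080)
I·α + gyro = (-0.1100, -0.1700, -0.0400)

τ = (-0.1100, -0.1700, -0.0400)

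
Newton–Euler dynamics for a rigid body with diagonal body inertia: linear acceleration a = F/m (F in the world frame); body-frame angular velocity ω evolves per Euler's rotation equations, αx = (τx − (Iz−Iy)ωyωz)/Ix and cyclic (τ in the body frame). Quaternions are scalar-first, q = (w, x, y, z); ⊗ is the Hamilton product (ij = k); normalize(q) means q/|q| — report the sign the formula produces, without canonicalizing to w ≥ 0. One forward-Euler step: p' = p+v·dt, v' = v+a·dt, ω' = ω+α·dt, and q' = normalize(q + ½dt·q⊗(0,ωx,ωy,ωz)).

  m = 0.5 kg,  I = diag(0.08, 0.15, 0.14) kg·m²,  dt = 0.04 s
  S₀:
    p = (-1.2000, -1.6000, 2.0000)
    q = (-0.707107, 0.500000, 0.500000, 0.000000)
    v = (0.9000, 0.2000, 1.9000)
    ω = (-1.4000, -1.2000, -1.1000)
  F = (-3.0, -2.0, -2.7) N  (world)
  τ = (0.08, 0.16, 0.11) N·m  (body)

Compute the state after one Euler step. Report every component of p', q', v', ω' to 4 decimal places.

linear accel F/m = (-6.0000, -4.0000, -5.4000)
p + v·dt = (-1.1640, -1.5920, 2.0760)
new velocity v' = (0.6600, 0.0400, 1.6840)
precession coupling ω×(Iω) = (-0.0132, -0.0924, 0.1176)
α = I⁻¹(τ − ω×Iω) = (1.1650, 1.6827, -0.0543)
new body rate ω' = (-1.3534, -1.1327, -1.1022)
2q̇ = q⊗(0,ω) = (1.3000000, 0.4399498, 1.3985284, 0.8778177)
q' = normalize(q + ½dt·q⊗(0,ω)) = (-0.6805, 0.5083, 0.5275, 0.0175)

p' = (-1.1640, -1.5920, 2.0760)
q' = (-0.6805, 0.5083, 0.5275, 0.0175)
v' = (0.6600, 0.0400, 1.6840)
ω' = (-1.3534, -1.1327, -1.1022)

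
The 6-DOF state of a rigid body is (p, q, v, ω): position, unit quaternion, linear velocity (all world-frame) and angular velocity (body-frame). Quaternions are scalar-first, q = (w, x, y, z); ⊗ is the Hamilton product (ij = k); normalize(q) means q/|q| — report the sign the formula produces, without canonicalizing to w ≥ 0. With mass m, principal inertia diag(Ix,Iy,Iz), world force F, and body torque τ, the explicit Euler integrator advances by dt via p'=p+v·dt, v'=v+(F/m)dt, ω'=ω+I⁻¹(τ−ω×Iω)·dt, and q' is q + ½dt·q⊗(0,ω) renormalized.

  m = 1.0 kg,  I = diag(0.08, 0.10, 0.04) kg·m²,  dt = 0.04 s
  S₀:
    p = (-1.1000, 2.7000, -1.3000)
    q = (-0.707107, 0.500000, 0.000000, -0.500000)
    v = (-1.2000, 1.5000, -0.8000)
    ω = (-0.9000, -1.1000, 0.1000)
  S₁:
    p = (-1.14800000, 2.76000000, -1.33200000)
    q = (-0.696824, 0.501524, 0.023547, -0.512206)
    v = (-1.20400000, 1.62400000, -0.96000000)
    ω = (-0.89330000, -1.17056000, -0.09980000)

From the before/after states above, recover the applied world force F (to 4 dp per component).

v₁ − v₀ = (-0.00400000, 0.12400000, -0.16000000)
F = m·Δv/dt = (-0.1000, 3.1000, -4.0000)

F = (-0.1000, 3.1000, -4.0000)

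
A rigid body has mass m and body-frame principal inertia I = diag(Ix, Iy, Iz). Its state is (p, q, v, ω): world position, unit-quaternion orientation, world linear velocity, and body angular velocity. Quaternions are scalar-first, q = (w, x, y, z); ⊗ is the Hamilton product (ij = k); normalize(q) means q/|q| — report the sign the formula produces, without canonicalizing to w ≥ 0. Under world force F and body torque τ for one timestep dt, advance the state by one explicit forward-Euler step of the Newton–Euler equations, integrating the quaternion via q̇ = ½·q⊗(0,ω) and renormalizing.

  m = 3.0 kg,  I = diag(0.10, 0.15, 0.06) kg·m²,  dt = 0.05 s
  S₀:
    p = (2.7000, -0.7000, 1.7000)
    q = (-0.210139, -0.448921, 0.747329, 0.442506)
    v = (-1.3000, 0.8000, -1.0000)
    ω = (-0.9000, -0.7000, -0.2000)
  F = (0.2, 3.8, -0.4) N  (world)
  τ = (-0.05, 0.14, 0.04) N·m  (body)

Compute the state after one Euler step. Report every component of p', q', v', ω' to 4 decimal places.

p' = (2.6350, -0.6600, 1.6500)
q' = (-0.2049, -0.4400, 0.7385, 0.4680)
v' = (-1.2967, 0.8633, -1.0067)
ω' = (-0.9187, -0.6557, -0.1929)

p + v·dt = (2.6350, -0.6600, 1.6500)
new velocity v' = (-1.2967, 0.8633, -1.0067)
gyro term ω×Iω = (-0.0126, 0.0072, 0.0315)
α = I⁻¹(τ − ω×Iω) = (-0.3740, 0.8853, 0.1417)
new body rate ω' = (-0.9187, -0.6557, -0.1929)
2q̇ = q⊗(0,ω) = (0.2076026, 0.3494135, -0.3409423, 1.0288686)
q' = normalize(q + ½dt·q⊗(0,ω)) = (-0.2049, -0.4400, 0.7385, 0.4680)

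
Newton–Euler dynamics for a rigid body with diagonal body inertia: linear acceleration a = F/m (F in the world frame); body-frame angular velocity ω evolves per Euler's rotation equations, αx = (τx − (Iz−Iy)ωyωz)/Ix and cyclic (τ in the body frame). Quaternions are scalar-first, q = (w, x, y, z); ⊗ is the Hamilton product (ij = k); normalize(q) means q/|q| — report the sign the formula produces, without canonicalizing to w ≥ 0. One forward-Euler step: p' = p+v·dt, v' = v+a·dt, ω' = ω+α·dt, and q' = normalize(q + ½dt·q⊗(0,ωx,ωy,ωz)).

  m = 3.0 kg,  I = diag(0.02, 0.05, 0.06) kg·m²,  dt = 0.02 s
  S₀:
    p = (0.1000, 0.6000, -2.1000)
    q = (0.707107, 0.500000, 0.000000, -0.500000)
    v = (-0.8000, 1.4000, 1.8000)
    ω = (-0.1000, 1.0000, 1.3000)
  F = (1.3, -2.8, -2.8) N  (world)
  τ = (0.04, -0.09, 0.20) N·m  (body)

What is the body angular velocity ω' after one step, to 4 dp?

precession coupling ω×(Iω) = (0.0130, 0.0052, -0.0030)
α = I⁻¹(τ − ω×Iω) = (1.3500, -1.9040, 3.3833)
new body rate ω' = (-0.0730, 0.9619, 1.3677)

ω' = (-0.0730, 0.9619, 1.3677)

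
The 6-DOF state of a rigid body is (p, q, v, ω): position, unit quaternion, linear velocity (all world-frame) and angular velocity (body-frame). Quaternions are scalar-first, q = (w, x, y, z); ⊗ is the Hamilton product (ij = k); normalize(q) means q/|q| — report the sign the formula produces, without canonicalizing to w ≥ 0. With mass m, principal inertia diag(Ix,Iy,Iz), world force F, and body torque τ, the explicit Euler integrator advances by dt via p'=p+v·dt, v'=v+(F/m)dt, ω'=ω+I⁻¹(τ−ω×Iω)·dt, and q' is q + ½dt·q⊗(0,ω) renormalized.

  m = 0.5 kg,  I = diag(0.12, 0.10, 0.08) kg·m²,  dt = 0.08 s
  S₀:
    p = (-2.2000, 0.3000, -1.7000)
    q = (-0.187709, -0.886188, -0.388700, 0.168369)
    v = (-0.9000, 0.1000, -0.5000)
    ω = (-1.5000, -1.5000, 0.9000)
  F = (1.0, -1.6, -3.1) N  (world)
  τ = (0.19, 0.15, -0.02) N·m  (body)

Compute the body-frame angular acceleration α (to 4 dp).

precession coupling ω×(Iω) = (0.0270, -0.0540, -0.0450)
angular accel α = (1.3583, 2.0400, 0.3125)

α = (1.3583, 2.0400, 0.3125)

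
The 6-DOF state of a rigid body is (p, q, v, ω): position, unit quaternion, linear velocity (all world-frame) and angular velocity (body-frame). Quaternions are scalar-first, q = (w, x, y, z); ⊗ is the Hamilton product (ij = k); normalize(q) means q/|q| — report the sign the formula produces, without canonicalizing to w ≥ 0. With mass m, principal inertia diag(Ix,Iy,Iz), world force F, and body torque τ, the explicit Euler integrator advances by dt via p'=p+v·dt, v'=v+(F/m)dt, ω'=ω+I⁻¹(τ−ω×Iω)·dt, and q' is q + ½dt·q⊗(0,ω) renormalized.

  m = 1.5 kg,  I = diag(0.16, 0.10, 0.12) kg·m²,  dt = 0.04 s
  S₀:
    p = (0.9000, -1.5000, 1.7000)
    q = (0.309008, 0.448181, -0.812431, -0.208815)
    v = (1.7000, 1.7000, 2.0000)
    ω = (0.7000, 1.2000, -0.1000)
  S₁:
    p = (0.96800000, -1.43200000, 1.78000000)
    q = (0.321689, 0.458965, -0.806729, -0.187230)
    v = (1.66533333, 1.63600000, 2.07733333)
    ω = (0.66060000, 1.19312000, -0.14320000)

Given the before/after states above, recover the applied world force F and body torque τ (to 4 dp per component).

F = (-1.3000, -2.4000, 2.9000)
τ = (-0.1600, -0.0200, -0.1800)

rate change Δω = (-0.03940000, -0.00688000, -0.04320000)
gyro term ω₀×Iω₀ = (-0.0024, -0.0028, -0.0504)
applied torque τ = (-0.1600, -0.0200, -0.1800)
v₁ − v₀ = (-0.03466667, -0.06400000, 0.07733333)
F = m·Δv/dt = (-1.3000, -2.4000, 2.9000)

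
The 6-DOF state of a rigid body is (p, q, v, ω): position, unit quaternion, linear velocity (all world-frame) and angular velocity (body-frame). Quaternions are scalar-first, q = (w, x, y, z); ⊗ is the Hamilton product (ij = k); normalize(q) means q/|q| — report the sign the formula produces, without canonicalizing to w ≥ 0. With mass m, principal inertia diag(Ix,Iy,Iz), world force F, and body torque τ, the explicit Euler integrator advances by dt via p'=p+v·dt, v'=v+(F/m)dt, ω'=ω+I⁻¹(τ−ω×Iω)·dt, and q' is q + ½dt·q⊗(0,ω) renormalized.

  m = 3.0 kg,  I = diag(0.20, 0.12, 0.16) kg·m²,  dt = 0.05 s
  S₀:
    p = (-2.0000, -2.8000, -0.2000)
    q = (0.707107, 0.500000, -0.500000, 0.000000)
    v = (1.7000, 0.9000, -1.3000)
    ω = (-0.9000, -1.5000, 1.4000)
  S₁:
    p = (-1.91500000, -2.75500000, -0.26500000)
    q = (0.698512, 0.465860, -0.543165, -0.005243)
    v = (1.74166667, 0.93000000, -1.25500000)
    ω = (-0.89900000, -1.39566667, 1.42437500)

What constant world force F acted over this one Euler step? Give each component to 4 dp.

v₁ − v₀ = (0.04166667, 0.03000000, 0.04500000)
applied force F = (2.5000, 1.8000, 2.7000)

F = (2.5000, 1.8000, 2.7000)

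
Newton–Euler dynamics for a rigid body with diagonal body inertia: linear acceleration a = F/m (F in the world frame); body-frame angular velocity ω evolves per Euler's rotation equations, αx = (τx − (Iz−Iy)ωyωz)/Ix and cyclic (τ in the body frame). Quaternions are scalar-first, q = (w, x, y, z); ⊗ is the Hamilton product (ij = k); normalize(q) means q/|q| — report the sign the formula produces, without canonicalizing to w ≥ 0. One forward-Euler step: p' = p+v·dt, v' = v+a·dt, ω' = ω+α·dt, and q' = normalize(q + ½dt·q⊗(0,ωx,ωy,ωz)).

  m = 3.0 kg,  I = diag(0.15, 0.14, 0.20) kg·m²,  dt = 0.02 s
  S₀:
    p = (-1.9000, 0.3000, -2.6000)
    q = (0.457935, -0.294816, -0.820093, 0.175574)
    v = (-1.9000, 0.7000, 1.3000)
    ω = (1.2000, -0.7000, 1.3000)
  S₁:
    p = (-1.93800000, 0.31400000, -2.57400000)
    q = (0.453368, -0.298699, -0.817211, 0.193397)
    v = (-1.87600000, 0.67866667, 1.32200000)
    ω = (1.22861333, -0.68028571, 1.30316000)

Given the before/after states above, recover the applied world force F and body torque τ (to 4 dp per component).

F = (3.6000, -3.2000, 3.3000)
τ = (0.1600, 0.0600, 0.0400)

velocity change Δv = (0.02400000, -0.02133333, 0.02200000)
applied force F = (3.6000, -3.2000, 3.3000)
ω₁ − ω₀ = (0.02861333, 0.01971429, 0.00316000)
precession coupling = (-0.0546, -0.0780, 0.0084)
τ = I·(Δω/dt) + ω₀×(Iω₀) = (0.1600, 0.0600, 0.0400)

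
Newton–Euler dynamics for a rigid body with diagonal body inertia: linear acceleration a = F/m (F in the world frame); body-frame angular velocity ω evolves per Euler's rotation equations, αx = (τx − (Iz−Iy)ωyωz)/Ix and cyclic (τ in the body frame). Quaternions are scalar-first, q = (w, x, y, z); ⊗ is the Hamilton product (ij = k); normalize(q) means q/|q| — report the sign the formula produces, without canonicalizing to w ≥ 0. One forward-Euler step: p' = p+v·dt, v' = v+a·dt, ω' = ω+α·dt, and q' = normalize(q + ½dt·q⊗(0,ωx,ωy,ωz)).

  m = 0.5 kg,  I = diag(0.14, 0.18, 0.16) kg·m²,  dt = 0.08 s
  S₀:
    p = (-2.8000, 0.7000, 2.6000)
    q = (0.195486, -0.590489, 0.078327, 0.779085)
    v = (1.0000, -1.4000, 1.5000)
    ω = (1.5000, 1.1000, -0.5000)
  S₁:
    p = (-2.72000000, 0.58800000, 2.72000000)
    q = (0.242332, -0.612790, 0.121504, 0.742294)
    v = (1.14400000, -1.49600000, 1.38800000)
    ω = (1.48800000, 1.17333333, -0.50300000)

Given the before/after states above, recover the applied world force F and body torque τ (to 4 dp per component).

Δω = ω₁−ω₀ = (-0.01200000, 0.07333333, -0.00300000)
precession coupling = (0.0110, 0.0150, 0.0660)
applied torque τ = (-0.0100, 0.1800, 0.0600)
Δv = v₁−v₀ = (0.14400000, -0.09600000, -0.11200000)
m·(v₁−v₀)/dt = (0.9000, -0.6000, -0.7000)

F = (0.9000, -0.6000, -0.7000)
τ = (-0.0100, 0.1800, 0.0600)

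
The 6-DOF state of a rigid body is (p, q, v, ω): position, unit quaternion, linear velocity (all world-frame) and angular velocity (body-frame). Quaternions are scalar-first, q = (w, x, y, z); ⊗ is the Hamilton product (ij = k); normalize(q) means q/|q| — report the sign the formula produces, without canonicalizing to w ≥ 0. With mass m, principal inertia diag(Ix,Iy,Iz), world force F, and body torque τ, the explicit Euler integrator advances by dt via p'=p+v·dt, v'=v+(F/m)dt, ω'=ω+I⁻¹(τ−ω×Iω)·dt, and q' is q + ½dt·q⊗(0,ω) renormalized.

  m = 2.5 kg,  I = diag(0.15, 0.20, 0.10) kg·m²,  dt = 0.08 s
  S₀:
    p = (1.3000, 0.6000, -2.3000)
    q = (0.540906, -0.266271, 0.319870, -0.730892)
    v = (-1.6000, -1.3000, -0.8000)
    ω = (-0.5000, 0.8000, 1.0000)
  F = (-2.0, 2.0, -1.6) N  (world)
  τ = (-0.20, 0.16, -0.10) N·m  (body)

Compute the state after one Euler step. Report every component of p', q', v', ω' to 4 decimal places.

p' = (1.1720, 0.4960, -2.3640)
q' = (0.5537, -0.2405, 0.3619, -0.7103)
v' = (-1.6640, -1.2360, -0.8512)
ω' = (-0.5640, 0.8740, 0.9360)

ω×(Iω) gyroscopic = (-0.0800, -0.0250, -0.0200)
angular accel α = (-0.8000, 0.9250, -0.8000)
ω + α·dt = (-0.5640, 0.8740, 0.9360)
2q̇ = q⊗(0,ω) = (0.3418605, 0.6341306, 1.0644418, 0.4878242)
q + ½dt·q⊗(0,ω), renormalized = (0.5537, -0.2405, 0.3619, -0.7103)
new position p' = (1.1720, 0.4960, -2.3640)
new velocity v' = (-1.6640, -1.2360, -0.8512)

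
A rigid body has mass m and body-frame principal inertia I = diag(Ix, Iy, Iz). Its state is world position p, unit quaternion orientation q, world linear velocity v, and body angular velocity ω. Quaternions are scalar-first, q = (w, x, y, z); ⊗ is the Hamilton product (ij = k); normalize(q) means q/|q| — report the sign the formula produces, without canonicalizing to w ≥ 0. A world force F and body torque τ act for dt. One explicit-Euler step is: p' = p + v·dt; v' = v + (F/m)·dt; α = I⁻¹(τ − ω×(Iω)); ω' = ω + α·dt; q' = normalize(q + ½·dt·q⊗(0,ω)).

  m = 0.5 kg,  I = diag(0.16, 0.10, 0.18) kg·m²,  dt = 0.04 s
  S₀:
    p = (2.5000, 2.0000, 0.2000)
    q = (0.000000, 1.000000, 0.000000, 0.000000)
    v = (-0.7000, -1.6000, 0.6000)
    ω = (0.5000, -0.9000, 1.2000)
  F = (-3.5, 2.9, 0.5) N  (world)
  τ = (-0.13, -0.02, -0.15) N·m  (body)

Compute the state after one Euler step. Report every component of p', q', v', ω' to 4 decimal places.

p' = (2.4720, 1.9360, 0.2240)
q' = (-0.0100, 0.9995, -0.0240, -0.0180)
v' = (-0.9800, -1.3680, 0.6400)
ω' = (0.4891, -0.9032, 1.1607)

ω×(Iω) gyroscopic = (-0.0864, -0.0120, 0.0270)
α = I⁻¹(τ − ω×Iω) = (-0.2725, -0.0800, -0.9833)
ω' = ω + α·dt = (0.4891, -0.9032, 1.1607)
2q̇ = q⊗(0,ω) = (-0.5000000, 0.0000000, -1.2000000, -0.9000000)
q + ½dt·q⊗(0,ω), renormalized = (-0.0100, 0.9995, -0.0240, -0.0180)
p + v·dt = (2.4720, 1.9360, 0.2240)
new velocity v' = (-0.9800, -1.3680, 0.6400)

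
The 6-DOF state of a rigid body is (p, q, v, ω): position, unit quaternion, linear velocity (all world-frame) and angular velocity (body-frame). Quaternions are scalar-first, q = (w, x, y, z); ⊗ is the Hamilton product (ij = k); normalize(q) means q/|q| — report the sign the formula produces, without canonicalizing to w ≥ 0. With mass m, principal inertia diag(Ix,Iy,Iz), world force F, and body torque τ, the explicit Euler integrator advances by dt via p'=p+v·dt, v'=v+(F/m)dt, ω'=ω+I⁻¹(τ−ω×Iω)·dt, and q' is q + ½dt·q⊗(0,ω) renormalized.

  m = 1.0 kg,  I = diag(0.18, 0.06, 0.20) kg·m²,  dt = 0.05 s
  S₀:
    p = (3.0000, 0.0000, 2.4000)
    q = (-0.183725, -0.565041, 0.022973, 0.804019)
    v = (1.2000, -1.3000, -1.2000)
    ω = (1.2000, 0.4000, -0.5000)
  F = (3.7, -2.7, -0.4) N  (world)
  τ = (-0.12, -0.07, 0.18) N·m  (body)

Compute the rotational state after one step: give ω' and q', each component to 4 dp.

ω' = (1.1744, 0.3317, -0.4406)
q' = (-0.1569, -0.5785, 0.0382, 0.7995)

ω×(Iω) gyroscopic = (-0.0280, 0.0120, -0.0576)
(τ − ω×Iω)/I = (-0.5111, -1.3667, 1.1880)
ω + α·dt = (1.1744, 0.3317, -0.4406)
Hamilton product q⊗(0,ω) = (1.0708695, -0.5535641, 0.6088123, -0.1617215)
q' = normalize(q + ½dt·q⊗(0,ω)) = (-0.1569, -0.5785, 0.0382, 0.7995)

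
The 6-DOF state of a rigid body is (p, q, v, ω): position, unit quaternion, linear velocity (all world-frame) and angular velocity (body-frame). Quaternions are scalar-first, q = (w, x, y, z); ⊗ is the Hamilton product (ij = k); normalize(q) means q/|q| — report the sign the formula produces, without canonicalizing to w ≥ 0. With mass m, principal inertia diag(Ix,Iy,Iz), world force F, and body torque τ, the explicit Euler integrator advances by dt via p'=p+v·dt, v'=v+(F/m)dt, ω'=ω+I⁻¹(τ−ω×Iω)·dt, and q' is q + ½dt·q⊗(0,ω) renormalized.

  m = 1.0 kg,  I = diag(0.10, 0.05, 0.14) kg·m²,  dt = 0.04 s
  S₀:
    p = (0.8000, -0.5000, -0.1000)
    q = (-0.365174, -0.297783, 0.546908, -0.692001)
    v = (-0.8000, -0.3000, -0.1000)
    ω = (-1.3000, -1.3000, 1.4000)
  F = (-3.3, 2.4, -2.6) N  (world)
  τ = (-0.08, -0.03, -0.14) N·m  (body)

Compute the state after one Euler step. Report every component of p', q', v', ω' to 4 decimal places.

(τ − ω×Iω)/I = (0.8380, -2.0560, -0.3964)
new body rate ω' = (-1.2665, -1.3822, 1.3841)
Hamilton product q⊗(0,ω) = (1.2926639, 0.3407961, 1.7912237, 0.5868547)
q' = normalize(q + ½dt·q⊗(0,ω)) = (-0.3390, -0.2907, 0.5821, -0.6795)
p' = p + v·dt = (0.7680, -0.5120, -0.1040)
new velocity v' = (-0.9320, -0.2040, -0.2040)

p' = (0.7680, -0.5120, -0.1040)
q' = (-0.3390, -0.2907, 0.5821, -0.6795)
v' = (-0.9320, -0.2040, -0.2040)
ω' = (-1.2665, -1.3822, 1.3841)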